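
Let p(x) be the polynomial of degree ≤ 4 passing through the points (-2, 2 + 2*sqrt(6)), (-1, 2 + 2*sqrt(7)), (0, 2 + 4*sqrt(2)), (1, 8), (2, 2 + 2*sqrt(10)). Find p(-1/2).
-5*sqrt(6)/64 + 3*sqrt(10)/64 + 17/16 + 15*sqrt(7)/16 + 45*sqrt(2)/16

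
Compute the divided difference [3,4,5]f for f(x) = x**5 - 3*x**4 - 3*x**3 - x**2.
332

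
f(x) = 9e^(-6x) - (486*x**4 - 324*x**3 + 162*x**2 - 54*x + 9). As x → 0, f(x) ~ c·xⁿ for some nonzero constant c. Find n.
5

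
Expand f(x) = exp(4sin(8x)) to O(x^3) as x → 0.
1 + 32*x + 512*x**2 + O(x**3)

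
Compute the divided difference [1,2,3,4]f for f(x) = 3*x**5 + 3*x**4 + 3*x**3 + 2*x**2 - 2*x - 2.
228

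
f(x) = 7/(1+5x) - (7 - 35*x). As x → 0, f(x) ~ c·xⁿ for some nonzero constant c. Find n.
2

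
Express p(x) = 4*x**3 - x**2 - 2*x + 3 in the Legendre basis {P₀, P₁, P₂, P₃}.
(8/3)P₀ + (2/5)P₁ + (-2/3)P₂ + (8/5)P₃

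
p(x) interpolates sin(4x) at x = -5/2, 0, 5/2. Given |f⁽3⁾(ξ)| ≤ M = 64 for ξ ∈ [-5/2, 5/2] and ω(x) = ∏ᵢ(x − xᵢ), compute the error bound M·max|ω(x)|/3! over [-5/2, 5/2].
1000*sqrt(3)/27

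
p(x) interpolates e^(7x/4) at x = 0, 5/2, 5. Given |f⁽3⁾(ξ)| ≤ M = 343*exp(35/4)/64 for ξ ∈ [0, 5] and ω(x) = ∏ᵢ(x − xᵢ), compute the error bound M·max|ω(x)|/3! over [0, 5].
42875*sqrt(3)*exp(35/4)/13824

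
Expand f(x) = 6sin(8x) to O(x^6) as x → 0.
48*x - 512*x**3 + 8192*x**5/5 + O(x**6)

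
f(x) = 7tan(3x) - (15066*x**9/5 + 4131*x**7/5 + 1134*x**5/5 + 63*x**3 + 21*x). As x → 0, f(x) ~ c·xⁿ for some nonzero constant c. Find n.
11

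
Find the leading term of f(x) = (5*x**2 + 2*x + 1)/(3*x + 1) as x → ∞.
5*x/3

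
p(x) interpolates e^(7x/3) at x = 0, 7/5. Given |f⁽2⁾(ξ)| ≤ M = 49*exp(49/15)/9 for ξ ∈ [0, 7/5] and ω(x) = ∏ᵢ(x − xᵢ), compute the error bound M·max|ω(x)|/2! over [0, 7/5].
2401*exp(49/15)/1800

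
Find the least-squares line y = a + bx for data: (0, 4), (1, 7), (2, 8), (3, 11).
a = 21/5, b = 11/5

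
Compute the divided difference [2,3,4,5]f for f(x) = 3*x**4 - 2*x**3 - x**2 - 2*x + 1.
40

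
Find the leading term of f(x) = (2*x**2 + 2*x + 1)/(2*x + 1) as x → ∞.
x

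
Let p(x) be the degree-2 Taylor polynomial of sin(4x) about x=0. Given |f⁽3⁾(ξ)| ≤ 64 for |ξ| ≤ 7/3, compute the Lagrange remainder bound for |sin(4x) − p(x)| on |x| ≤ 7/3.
10976/81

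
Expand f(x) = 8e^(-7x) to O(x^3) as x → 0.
8 - 56*x + 196*x**2 + O(x**3)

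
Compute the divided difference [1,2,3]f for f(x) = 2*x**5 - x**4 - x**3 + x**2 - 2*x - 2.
150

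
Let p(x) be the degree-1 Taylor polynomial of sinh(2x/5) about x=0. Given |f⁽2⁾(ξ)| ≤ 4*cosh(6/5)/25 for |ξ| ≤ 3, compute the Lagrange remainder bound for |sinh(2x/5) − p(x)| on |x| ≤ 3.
18*cosh(6/5)/25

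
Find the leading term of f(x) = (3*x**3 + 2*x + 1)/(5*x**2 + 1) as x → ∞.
3*x/5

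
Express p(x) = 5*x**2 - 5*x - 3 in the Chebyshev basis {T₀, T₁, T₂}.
(-1/2)T₀ + (-5)T₁ + (5/2)T₂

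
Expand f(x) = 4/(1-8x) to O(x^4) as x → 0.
4 + 32*x + 256*x**2 + 2048*x**3 + O(x**4)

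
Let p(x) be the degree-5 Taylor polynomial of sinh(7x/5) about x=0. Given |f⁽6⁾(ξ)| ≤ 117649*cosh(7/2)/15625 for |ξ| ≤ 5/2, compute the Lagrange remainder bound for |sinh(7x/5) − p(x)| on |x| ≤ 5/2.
117649*cosh(7/2)/46080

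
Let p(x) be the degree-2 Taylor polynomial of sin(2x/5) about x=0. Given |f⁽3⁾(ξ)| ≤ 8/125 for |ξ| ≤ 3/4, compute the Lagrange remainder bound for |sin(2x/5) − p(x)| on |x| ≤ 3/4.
9/2000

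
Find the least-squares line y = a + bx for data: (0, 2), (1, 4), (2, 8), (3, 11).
a = 8/5, b = 31/10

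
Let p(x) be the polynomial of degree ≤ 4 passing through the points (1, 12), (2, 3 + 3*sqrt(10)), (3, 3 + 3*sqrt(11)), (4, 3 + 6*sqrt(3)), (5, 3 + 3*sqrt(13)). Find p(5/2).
-15*sqrt(3)/16 + 9*sqrt(13)/128 + 339/128 + 45*sqrt(10)/32 + 135*sqrt(11)/64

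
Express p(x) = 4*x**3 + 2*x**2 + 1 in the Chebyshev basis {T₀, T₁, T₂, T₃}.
(2)T₀ + (3)T₁ + T₂ + T₃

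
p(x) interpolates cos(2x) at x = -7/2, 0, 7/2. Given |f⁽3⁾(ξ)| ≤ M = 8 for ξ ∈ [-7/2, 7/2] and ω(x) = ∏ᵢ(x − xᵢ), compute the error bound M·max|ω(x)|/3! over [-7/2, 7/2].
343*sqrt(3)/27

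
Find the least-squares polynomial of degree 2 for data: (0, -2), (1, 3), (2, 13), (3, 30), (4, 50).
-74/35 + (177/70)x + (37/14)x²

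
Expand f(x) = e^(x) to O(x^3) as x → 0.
1 + x + x**2/2 + O(x**3)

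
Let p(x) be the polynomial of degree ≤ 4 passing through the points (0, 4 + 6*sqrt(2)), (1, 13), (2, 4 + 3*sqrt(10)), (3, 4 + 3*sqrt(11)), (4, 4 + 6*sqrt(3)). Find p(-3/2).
-6109/32 - 1155*sqrt(11)/32 + 945*sqrt(3)/64 + 3465*sqrt(2)/64 + 4455*sqrt(10)/64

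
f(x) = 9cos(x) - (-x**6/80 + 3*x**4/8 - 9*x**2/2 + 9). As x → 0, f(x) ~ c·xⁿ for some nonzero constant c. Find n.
8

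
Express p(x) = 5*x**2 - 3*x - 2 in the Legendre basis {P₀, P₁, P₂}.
(-1/3)P₀ + (-3)P₁ + (10/3)P₂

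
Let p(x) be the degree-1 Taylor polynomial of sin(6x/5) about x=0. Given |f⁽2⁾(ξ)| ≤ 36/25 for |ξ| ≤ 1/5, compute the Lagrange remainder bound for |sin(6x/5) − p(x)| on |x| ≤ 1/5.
18/625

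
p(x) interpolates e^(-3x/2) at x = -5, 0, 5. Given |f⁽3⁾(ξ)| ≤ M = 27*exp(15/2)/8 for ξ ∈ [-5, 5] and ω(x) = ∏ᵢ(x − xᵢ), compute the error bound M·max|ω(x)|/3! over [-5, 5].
125*sqrt(3)*exp(15/2)/8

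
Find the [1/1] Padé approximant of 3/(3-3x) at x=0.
1/(1 - x)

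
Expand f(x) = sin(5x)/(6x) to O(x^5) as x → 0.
5/6 - 125*x**2/36 + 625*x**4/144 + O(x**5)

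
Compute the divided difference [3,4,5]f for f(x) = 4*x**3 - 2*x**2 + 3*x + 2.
46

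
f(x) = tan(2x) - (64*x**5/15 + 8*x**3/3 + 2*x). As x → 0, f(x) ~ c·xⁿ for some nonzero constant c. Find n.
7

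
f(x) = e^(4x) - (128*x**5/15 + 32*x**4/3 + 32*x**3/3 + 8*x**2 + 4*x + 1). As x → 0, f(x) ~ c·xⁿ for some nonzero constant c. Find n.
6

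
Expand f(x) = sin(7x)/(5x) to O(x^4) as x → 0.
7/5 - 343*x**2/30 + O(x**4)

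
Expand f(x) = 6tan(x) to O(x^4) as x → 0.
6*x + 2*x**3 + O(x**4)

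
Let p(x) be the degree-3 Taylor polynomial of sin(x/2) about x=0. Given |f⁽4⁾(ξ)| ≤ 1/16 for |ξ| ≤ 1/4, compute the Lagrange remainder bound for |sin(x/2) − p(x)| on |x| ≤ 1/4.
1/98304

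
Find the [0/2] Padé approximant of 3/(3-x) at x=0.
1/(1 - x/3)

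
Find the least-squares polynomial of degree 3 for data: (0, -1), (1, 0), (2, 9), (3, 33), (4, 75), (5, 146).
-23/21 + (-29/63)x + (29/42)x² + (19/18)x³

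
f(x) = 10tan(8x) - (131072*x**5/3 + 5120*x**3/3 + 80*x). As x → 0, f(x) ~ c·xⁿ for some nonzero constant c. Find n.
7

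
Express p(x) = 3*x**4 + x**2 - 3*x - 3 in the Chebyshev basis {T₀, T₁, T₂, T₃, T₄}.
(-11/8)T₀ + (-3)T₁ + (2)T₂ + (3/8)T₄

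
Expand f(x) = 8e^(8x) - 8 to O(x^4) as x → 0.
64*x + 256*x**2 + 2048*x**3/3 + O(x**4)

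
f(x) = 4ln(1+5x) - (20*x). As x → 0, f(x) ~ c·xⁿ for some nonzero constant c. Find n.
2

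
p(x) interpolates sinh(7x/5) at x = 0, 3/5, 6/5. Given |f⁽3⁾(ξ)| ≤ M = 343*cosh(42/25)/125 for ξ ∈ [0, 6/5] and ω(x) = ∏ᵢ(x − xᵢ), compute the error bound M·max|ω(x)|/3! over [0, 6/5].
343*sqrt(3)*cosh(42/25)/15625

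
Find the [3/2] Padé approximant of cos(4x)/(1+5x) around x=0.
(2200*x**3/51 - 440*x**2/51 - 5*x + 1)/(1 - 1307*x**2/51)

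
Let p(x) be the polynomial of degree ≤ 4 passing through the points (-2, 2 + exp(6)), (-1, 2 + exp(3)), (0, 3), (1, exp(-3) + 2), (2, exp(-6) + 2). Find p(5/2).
(-420*exp(3) + 315 + (-180*exp(3) + 634 + 35*exp(6))*exp(6))*exp(-6)/128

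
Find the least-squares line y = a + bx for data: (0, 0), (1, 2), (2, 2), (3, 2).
a = 3/5, b = 3/5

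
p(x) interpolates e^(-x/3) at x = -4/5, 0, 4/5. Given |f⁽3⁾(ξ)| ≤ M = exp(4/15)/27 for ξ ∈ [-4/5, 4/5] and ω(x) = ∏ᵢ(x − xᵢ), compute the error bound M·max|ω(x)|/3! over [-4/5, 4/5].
64*sqrt(3)*exp(4/15)/91125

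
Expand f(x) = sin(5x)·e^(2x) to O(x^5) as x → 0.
5*x + 10*x**2 - 65*x**3/6 - 35*x**4 + O(x**5)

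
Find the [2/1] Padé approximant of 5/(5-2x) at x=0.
1/(1 - 2*x/5)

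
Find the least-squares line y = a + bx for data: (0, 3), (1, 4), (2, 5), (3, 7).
a = 14/5, b = 13/10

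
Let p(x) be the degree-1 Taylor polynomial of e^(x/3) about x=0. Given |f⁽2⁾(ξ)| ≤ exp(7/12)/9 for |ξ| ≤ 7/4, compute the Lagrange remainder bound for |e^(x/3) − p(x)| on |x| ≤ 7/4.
49*exp(7/12)/288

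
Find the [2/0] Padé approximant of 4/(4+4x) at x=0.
x**2 - x + 1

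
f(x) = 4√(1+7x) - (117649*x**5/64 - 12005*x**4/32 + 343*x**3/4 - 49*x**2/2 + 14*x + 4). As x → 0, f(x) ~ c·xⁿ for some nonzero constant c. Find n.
6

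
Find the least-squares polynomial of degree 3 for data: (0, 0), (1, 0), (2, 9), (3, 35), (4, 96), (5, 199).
-1/21 + (79/126)x + (-193/84)x² + (73/36)x³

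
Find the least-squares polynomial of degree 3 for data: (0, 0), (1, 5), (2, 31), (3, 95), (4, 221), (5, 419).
1/6 + (-7/36)x + (5/3)x² + (109/36)x³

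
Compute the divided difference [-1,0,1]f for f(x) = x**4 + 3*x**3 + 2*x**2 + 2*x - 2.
3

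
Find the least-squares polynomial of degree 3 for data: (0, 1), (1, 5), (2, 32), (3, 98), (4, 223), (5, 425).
19/21 + (-7/18)x + (37/21)x² + (55/18)x³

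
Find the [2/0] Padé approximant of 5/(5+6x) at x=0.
36*x**2/25 - 6*x/5 + 1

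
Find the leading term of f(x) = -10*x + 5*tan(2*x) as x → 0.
40*x**3/3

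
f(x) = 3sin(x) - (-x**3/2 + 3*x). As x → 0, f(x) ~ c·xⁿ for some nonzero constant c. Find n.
5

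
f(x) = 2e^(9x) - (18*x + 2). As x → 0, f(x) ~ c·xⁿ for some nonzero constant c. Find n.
2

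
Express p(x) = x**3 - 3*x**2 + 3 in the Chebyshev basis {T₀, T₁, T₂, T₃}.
(3/2)T₀ + (3/4)T₁ + (-3/2)T₂ + (1/4)T₃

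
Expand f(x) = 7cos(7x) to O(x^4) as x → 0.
7 - 343*x**2/2 + O(x**4)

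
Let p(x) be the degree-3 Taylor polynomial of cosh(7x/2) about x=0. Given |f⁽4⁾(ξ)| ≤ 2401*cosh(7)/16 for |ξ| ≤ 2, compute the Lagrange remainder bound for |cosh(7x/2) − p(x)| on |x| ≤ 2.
2401*cosh(7)/24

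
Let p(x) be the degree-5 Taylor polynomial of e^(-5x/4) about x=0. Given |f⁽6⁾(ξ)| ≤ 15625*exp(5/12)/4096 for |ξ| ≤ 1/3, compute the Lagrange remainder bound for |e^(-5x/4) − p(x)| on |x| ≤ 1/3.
3125*exp(5/12)/429981696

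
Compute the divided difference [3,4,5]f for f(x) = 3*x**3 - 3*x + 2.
36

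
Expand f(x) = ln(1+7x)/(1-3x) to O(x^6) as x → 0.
7*x - 7*x**2/2 + 623*x**3/6 - 1155*x**4/4 + 49903*x**5/20 + O(x**6)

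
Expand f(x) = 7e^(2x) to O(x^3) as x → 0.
7 + 14*x + 14*x**2 + O(x**3)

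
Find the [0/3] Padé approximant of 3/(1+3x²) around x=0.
3/(3*x**2 + 1)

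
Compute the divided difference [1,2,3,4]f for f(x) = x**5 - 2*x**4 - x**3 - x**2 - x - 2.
44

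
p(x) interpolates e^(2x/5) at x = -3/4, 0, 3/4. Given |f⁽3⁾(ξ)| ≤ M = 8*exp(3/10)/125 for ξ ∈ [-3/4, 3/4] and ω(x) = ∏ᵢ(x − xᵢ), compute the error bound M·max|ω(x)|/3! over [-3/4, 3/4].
sqrt(3)*exp(3/10)/1000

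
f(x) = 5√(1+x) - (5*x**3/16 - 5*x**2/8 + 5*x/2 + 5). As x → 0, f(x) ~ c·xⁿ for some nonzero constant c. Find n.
4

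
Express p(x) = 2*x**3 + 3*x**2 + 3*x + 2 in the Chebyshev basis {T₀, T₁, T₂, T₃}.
(7/2)T₀ + (9/2)T₁ + (3/2)T₂ + (1/2)T₃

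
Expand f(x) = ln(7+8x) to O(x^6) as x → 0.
log(7) + 8*x/7 - 32*x**2/49 + 512*x**3/1029 - 1024*x**4/2401 + 32768*x**5/84035 + O(x**6)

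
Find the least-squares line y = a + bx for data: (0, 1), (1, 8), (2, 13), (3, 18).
a = 8/5, b = 28/5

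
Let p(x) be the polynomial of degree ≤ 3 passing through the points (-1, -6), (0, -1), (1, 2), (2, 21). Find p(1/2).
-3/8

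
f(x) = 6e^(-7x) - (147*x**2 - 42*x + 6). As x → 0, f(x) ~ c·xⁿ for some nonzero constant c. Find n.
3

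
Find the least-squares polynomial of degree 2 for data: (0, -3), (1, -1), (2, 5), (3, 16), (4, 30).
-107/35 + (1/70)x + (29/14)x²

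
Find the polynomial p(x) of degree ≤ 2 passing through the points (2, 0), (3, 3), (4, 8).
x**2 - 2*x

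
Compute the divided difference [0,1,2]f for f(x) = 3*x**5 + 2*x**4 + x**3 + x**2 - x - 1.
63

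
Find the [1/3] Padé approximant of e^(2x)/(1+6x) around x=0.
(11*x/16 + 1)/(91*x**3/24 - 29*x**2/4 + 75*x/16 + 1)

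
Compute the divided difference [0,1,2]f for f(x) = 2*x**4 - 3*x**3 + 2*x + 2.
5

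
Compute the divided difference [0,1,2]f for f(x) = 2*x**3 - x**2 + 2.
5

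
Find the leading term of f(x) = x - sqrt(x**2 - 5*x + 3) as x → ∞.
5/2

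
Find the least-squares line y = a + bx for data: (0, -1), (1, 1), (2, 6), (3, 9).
a = -3/2, b = 7/2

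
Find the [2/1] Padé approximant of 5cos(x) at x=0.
5 - 5*x**2/2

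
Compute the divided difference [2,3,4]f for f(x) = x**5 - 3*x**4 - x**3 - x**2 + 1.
110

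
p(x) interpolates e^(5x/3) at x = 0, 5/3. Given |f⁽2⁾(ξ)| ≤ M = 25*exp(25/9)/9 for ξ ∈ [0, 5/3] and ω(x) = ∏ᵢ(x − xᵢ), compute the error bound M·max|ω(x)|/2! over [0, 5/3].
625*exp(25/9)/648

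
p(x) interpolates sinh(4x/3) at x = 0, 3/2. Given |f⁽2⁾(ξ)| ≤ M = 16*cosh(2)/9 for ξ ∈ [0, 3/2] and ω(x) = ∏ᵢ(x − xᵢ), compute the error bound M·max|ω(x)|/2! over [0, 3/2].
cosh(2)/2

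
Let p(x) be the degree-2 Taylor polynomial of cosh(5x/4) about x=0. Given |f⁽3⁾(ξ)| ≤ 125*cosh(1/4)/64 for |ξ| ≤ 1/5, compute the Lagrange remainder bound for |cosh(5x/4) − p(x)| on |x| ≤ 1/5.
cosh(1/4)/384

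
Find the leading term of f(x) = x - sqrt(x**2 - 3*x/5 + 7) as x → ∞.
3/10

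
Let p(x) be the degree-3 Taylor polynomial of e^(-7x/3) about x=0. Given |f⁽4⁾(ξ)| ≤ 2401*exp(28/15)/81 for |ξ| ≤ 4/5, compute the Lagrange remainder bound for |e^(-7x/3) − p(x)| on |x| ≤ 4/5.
76832*exp(28/15)/151875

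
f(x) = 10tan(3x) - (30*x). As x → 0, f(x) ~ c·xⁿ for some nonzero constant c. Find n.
3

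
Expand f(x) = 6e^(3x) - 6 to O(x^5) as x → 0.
18*x + 27*x**2 + 27*x**3 + 81*x**4/4 + O(x**5)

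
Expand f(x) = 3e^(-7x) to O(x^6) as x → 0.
3 - 21*x + 147*x**2/2 - 343*x**3/2 + 2401*x**4/8 - 16807*x**5/40 + O(x**6)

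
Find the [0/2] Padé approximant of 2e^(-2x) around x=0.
2/(2*x**2 + 2*x + 1)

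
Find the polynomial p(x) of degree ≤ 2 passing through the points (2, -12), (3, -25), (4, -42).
-2*x**2 - 3*x + 2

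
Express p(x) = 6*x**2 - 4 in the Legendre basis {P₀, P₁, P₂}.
(-2)P₀ + (4)P₂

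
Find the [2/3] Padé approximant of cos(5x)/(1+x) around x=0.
(1 - 125*x**2/12)/(25*x**3/12 + 25*x**2/12 + x + 1)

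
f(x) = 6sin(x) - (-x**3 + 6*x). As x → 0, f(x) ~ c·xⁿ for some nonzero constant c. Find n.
5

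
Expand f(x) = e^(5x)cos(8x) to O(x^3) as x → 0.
1 + 5*x - 39*x**2/2 + O(x**3)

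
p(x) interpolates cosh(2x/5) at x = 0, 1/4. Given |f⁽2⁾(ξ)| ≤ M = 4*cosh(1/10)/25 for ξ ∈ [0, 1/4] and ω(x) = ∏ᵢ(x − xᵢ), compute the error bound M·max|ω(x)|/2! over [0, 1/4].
cosh(1/10)/800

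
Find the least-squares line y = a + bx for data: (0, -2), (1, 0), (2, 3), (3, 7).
a = -5/2, b = 3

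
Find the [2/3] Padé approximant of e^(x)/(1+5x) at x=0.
(461*x**2/5420 + 682*x/1355 + 1)/(1661*x**3/4065 - 13017*x**2/5420 + 6102*x/1355 + 1)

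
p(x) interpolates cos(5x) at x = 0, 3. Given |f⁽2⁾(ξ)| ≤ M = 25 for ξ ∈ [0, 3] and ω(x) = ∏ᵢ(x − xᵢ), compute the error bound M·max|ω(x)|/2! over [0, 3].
225/8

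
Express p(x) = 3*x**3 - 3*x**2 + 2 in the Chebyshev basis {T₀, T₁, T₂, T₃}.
(1/2)T₀ + (9/4)T₁ + (-3/2)T₂ + (3/4)T₃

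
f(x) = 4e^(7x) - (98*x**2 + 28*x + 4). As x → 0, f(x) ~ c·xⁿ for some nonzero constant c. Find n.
3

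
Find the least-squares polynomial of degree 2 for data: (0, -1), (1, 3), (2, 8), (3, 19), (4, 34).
-3/5 + (3/5)x + (2)x²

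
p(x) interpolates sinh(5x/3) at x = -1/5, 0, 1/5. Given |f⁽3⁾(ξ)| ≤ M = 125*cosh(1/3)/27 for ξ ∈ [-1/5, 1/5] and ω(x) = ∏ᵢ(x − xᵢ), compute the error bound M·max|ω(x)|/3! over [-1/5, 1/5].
sqrt(3)*cosh(1/3)/729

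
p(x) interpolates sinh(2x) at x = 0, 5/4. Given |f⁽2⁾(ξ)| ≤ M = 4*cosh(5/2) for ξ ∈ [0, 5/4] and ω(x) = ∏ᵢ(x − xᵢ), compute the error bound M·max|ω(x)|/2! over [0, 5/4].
25*cosh(5/2)/32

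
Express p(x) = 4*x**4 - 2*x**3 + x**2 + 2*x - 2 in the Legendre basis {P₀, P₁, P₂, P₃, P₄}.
(-13/15)P₀ + (4/5)P₁ + (62/21)P₂ + (-4/5)P₃ + (32/35)P₄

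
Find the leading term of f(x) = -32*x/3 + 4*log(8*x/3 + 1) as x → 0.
-128*x**2/9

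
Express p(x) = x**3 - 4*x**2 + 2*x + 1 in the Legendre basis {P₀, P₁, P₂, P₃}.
(-1/3)P₀ + (13/5)P₁ + (-8/3)P₂ + (2/5)P₃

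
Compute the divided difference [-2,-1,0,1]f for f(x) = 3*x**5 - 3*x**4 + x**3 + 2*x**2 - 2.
22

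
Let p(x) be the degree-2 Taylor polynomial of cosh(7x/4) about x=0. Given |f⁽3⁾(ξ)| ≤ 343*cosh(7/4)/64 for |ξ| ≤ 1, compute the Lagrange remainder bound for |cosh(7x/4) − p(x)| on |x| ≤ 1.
343*cosh(7/4)/384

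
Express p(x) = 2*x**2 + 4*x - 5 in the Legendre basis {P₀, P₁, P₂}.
(-13/3)P₀ + (4)P₁ + (4/3)P₂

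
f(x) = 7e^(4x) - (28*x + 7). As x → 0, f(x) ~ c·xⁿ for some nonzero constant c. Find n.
2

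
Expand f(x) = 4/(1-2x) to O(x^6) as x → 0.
4 + 8*x + 16*x**2 + 32*x**3 + 64*x**4 + 128*x**5 + O(x**6)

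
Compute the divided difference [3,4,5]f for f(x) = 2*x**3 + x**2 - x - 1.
25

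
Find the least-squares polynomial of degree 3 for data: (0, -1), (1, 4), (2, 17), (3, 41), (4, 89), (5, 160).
-20/21 + (437/126)x + (10/21)x² + (19/18)x³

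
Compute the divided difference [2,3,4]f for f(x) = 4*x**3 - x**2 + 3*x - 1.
35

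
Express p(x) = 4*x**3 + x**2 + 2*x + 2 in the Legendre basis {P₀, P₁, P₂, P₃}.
(7/3)P₀ + (22/5)P₁ + (2/3)P₂ + (8/5)P₃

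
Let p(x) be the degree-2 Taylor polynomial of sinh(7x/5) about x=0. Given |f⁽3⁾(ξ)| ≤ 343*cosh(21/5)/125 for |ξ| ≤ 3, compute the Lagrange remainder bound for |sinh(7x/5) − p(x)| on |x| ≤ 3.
3087*cosh(21/5)/250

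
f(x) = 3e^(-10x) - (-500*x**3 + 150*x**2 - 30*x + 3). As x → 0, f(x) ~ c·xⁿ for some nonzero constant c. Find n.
4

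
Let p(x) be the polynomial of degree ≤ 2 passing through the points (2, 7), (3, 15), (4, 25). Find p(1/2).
-5/4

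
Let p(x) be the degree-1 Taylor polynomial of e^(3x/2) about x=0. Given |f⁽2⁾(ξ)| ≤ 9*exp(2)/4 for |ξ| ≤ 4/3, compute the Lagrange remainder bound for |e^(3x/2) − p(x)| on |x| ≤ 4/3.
2*exp(2)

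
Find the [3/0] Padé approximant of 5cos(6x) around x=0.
5 - 90*x**2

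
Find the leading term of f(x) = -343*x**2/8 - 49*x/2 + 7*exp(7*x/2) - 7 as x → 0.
2401*x**3/48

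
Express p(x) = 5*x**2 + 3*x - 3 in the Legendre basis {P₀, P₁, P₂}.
(-4/3)P₀ + (3)P₁ + (10/3)P₂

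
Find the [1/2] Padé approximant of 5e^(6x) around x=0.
(10*x + 5)/(6*x**2 - 4*x + 1)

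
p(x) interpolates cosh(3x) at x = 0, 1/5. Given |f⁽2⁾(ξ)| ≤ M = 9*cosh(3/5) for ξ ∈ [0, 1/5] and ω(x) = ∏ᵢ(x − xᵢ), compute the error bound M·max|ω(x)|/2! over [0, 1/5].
9*cosh(3/5)/200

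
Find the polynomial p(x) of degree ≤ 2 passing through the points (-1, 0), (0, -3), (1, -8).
-x**2 - 4*x - 3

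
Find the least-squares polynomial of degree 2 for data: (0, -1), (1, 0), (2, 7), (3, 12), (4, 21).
-7/5 + (8/5)x + x²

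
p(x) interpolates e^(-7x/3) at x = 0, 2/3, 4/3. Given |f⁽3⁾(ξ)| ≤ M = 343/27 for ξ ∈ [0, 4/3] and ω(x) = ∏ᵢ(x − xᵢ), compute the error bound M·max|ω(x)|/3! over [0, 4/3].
2744*sqrt(3)/19683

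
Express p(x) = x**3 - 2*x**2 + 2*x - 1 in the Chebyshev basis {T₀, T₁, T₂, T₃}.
(-2)T₀ + (11/4)T₁ - T₂ + (1/4)T₃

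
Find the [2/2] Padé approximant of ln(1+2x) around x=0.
2*x*(x + 1)/(2*x**2/3 + 2*x + 1)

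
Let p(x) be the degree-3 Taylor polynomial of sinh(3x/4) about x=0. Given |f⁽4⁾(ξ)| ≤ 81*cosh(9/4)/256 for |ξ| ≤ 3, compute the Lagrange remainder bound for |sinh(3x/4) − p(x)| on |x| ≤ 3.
2187*cosh(9/4)/2048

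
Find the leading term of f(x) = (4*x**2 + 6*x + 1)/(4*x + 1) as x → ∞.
x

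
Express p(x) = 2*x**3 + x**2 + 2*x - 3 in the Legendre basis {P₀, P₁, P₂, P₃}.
(-8/3)P₀ + (16/5)P₁ + (2/3)P₂ + (4/5)P₃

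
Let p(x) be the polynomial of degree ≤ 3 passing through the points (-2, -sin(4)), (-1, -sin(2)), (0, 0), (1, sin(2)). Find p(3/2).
5*sin(4)/16 + 7*sin(2)/8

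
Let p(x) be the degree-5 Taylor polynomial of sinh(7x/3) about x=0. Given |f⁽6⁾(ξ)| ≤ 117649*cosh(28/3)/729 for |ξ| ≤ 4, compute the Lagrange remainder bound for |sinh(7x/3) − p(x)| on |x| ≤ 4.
30118144*cosh(28/3)/32805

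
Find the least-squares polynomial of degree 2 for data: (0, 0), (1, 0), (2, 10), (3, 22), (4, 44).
-8/35 + (-15/7)x + (23/7)x²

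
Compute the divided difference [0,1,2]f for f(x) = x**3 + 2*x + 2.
3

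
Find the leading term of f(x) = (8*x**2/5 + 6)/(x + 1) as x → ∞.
8*x/5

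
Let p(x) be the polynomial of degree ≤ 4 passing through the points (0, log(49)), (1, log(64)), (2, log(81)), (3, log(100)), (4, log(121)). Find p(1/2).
log(128*11**(59/64)*3**(13/16)*5**(7/16)*7**(35/64)/297)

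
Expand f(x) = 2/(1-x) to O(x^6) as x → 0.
2 + 2*x + 2*x**2 + 2*x**3 + 2*x**4 + 2*x**5 + O(x**6)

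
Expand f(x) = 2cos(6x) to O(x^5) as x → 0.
2 - 36*x**2 + 108*x**4 + O(x**5)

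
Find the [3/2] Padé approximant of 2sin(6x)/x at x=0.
(12 - 252*x**2/5)/(9*x**2/5 + 1)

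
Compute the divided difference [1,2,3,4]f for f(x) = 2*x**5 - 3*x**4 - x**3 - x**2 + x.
99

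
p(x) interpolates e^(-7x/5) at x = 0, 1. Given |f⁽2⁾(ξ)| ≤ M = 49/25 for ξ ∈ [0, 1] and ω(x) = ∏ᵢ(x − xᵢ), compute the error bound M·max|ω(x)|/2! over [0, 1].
49/200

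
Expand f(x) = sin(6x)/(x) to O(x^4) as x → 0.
6 - 36*x**2 + O(x**4)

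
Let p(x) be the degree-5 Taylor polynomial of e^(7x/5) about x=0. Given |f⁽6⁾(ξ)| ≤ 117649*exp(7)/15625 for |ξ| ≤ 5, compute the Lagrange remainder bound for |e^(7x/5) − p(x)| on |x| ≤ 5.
117649*exp(7)/720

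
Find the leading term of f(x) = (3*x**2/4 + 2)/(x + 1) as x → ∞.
3*x/4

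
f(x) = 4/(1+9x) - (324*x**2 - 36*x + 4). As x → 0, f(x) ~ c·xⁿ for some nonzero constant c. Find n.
3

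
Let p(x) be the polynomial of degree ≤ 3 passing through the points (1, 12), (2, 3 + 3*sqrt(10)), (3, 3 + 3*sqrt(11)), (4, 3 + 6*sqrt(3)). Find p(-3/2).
-1485*sqrt(10)/16 - 315*sqrt(3)/8 + 2127/16 + 1155*sqrt(11)/16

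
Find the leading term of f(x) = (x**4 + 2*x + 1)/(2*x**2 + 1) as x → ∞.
x**2/2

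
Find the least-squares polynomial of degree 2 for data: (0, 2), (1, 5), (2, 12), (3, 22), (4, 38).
15/7 + (43/70)x + (29/14)x²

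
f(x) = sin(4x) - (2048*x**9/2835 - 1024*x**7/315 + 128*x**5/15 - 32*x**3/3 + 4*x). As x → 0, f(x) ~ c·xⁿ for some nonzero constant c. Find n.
11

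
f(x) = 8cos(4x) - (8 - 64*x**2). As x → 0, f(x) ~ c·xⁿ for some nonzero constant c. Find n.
4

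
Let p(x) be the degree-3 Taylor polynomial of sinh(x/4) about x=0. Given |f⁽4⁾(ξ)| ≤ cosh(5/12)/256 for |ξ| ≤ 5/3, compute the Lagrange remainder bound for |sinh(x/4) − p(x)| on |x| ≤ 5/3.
625*cosh(5/12)/497664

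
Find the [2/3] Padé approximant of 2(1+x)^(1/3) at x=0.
(7*x**2/9 + 8*x/3 + 2)/(-x**3/162 + x**2/6 + x + 1)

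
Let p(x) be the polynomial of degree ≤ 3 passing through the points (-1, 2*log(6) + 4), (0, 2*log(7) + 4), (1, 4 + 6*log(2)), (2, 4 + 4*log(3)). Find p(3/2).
4 + log(96*2**(3/4)*21**(3/8)/7)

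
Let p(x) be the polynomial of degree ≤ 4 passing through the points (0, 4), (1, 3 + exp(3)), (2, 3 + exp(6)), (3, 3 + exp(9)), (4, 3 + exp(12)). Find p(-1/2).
-45*exp(9)/32 - 105*exp(3)/32 + 699/128 + 189*exp(6)/64 + 35*exp(12)/128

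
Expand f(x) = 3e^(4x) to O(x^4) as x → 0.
3 + 12*x + 24*x**2 + 32*x**3 + O(x**4)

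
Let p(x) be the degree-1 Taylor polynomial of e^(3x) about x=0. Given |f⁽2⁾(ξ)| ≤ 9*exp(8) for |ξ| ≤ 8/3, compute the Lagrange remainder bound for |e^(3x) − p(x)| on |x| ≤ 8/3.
32*exp(8)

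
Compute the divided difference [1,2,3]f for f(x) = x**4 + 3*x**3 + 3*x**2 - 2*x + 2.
46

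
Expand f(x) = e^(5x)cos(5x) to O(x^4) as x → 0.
1 + 5*x - 125*x**3/3 + O(x**4)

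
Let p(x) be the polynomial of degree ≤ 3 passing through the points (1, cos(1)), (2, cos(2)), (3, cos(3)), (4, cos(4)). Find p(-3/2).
385*cos(3)/16 - 105*cos(4)/16 + 231*cos(1)/16 - 495*cos(2)/16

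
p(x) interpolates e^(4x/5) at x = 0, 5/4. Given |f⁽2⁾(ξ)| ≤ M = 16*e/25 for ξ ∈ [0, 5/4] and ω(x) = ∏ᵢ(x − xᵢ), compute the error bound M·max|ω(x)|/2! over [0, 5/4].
e/8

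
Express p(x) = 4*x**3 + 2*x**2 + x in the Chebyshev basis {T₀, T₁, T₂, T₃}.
T₀ + (4)T₁ + T₂ + T₃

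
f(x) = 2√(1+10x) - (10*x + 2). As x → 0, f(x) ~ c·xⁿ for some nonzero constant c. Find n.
2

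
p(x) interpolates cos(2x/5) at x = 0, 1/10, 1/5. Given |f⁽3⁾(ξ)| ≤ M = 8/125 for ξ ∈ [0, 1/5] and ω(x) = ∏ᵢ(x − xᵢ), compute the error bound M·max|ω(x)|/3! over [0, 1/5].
sqrt(3)/421875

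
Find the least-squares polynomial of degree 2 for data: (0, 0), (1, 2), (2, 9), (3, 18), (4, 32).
-3/35 + (4/7)x + (13/7)x²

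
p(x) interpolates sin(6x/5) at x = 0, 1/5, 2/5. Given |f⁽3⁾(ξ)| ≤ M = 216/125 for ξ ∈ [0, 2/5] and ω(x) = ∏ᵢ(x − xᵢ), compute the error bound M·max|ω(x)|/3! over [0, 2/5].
8*sqrt(3)/15625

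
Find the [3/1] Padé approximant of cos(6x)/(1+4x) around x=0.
(27*x**3/2 + 9*x**2 - 27*x/4 + 1)/(1 - 11*x/4)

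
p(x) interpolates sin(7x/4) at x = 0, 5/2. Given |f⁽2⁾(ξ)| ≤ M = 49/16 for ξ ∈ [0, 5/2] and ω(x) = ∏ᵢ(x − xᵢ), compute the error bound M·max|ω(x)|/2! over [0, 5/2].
1225/512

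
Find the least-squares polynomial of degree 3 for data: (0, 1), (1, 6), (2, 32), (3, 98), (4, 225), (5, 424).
26/21 + (-79/63)x + (103/42)x² + (53/18)x³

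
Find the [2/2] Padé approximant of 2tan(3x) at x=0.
6*x/(1 - 3*x**2)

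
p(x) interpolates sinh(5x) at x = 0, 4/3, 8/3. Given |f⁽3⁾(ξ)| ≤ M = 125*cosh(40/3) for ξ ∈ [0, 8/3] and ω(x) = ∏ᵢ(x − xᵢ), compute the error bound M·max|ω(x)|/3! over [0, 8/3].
8000*sqrt(3)*cosh(40/3)/729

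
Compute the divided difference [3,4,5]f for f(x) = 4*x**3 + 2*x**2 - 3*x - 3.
50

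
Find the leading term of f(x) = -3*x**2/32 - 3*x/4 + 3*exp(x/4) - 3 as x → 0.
x**3/128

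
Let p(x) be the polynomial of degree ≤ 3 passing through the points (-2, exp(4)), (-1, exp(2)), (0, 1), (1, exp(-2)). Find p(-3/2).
(1 + 5*(-1 + 3*exp(2) + exp(4))*exp(2))*exp(-2)/16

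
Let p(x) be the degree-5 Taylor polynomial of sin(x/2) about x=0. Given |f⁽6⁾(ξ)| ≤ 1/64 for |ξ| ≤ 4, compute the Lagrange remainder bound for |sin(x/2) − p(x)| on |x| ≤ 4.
4/45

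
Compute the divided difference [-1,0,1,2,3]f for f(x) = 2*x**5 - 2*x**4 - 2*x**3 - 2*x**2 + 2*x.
8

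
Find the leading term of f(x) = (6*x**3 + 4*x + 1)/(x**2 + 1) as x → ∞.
6*x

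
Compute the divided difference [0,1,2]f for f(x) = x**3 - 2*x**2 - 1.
1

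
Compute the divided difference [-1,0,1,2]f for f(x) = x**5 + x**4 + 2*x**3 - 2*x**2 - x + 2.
9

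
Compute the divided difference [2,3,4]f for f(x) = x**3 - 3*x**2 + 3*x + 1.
6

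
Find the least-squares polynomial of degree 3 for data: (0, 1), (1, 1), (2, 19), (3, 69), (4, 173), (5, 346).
19/21 + (-223/126)x + (-59/84)x² + (107/36)x³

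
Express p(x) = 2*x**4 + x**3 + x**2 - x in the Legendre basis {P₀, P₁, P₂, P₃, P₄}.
(11/15)P₀ + (-2/5)P₁ + (38/21)P₂ + (2/5)P₃ + (16/35)P₄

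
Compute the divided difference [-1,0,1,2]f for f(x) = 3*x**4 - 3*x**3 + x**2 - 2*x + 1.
3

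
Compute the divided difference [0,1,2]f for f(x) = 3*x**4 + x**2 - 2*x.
22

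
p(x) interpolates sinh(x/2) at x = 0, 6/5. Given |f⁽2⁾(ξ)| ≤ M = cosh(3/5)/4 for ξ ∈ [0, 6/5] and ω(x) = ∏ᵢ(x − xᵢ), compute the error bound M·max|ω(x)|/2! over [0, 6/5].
9*cosh(3/5)/200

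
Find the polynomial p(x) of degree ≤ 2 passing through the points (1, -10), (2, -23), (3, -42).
-3*x**2 - 4*x - 3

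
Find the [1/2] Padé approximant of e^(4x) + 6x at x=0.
(638*x/69 + 1)/(-32*x**2/69 - 52*x/69 + 1)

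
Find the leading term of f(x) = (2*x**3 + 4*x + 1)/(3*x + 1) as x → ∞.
2*x**2/3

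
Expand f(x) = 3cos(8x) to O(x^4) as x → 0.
3 - 96*x**2 + O(x**4)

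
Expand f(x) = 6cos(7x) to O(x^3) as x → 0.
6 - 147*x**2 + O(x**3)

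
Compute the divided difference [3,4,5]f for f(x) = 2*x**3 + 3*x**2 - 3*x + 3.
27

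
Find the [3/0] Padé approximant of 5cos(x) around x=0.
5 - 5*x**2/2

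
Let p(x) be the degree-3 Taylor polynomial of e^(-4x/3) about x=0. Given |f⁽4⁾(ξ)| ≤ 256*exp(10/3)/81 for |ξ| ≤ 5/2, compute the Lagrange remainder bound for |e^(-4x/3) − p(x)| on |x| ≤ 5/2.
1250*exp(10/3)/243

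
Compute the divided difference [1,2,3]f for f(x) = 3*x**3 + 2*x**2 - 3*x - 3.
20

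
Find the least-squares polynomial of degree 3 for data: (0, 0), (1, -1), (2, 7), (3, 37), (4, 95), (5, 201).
-1/6 + (-29/36)x + (-5/3)x² + (71/36)x³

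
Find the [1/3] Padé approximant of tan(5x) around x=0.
5*x/(1 - 25*x**2/3)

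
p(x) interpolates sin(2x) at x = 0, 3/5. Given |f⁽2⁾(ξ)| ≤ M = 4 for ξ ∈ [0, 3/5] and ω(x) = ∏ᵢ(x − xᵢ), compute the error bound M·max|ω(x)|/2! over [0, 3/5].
9/50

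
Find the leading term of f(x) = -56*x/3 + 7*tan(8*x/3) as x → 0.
3584*x**3/81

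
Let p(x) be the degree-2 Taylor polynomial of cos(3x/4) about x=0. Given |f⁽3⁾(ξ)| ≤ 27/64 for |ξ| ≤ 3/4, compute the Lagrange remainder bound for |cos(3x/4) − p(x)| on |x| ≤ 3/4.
243/8192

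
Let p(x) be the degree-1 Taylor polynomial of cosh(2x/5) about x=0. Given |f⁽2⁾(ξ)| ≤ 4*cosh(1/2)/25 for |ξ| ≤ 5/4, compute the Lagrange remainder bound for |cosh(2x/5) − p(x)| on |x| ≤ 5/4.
cosh(1/2)/8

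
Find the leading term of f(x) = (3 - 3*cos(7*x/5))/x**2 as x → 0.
147/50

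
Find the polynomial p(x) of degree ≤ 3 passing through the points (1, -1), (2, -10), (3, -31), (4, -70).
-x**3 - 2*x + 2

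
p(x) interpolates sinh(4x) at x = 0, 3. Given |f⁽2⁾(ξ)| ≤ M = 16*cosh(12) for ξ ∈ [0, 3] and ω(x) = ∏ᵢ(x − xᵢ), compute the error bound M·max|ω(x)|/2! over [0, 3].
18*cosh(12)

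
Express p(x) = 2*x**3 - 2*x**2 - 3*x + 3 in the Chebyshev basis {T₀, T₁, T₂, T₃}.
(2)T₀ + (-3/2)T₁ - T₂ + (1/2)T₃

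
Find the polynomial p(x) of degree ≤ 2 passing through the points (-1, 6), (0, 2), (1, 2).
2*x**2 - 2*x + 2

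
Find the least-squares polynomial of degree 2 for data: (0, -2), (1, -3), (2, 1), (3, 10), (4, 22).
-76/35 + (-193/70)x + (31/14)x²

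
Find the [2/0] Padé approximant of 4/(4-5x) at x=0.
25*x**2/16 + 5*x/4 + 1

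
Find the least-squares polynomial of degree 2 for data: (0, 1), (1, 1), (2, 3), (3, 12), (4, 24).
43/35 + (-221/70)x + (31/14)x²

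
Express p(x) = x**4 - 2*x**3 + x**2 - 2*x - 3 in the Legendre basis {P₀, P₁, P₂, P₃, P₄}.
(-37/15)P₀ + (-16/5)P₁ + (26/21)P₂ + (-4/5)P₃ + (8/35)P₄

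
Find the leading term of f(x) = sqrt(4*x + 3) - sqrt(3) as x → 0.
2*sqrt(3)*x/3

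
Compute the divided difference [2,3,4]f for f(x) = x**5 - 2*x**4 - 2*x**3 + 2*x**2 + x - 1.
159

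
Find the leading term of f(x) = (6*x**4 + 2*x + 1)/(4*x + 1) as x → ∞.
3*x**3/2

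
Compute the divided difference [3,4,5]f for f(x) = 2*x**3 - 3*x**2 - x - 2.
21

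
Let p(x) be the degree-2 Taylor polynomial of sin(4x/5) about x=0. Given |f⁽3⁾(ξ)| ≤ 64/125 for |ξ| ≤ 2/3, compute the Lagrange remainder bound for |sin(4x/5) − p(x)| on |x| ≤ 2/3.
256/10125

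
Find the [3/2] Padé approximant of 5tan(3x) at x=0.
(-9*x**3 + 15*x)/(1 - 18*x**2/5)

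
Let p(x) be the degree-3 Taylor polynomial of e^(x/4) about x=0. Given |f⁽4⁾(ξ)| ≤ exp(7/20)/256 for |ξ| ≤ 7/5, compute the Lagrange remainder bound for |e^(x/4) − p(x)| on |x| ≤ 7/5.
2401*exp(7/20)/3840000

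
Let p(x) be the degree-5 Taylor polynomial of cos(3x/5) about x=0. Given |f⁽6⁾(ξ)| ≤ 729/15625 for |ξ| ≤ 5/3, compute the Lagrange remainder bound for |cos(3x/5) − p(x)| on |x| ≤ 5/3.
1/720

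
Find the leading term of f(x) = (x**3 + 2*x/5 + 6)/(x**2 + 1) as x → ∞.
x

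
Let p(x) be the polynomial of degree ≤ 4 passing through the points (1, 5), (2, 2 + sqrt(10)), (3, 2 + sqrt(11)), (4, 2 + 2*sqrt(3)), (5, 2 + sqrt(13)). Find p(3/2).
-35*sqrt(11)/64 - 5*sqrt(13)/128 + 7*sqrt(3)/16 + 361/128 + 35*sqrt(10)/32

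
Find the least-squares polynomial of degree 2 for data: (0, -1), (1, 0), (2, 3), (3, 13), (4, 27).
-24/35 + (-177/70)x + (33/14)x²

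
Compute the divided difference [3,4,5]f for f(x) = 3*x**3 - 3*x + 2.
36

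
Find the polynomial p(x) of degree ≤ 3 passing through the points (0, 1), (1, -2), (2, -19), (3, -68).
-3*x**3 + 2*x**2 - 2*x + 1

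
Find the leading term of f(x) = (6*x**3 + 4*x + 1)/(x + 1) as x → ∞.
6*x**2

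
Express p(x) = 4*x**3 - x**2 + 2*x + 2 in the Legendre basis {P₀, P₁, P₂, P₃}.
(5/3)P₀ + (22/5)P₁ + (-2/3)P₂ + (8/5)P₃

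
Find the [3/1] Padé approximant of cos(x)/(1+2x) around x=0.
(x**3/48 - 43*x**2/84 + x/168 + 1)/(337*x/168 + 1)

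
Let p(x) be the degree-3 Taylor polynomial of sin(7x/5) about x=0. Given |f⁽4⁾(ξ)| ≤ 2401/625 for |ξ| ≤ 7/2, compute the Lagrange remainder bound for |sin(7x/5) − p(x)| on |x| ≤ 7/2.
5764801/240000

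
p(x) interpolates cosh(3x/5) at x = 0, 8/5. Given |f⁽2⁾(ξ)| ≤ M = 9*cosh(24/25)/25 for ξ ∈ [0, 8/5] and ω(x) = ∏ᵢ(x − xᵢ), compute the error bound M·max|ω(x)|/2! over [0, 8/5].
72*cosh(24/25)/625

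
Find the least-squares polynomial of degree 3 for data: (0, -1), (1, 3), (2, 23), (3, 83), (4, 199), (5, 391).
-17/21 + (4/9)x + (-11/21)x² + (29/9)x³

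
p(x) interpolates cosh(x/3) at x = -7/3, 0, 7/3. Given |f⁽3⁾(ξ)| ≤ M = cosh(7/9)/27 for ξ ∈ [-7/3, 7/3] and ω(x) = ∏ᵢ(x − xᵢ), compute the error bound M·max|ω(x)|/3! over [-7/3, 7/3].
343*sqrt(3)*cosh(7/9)/19683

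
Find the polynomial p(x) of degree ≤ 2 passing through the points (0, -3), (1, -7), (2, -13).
-x**2 - 3*x - 3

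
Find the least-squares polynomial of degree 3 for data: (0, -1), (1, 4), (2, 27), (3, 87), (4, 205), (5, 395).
-6/7 + (26/21)x + (5/28)x² + (37/12)x³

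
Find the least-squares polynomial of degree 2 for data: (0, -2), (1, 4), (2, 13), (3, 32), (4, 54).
-9/5 + (2)x + (3)x²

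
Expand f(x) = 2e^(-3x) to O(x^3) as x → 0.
2 - 6*x + 9*x**2 + O(x**3)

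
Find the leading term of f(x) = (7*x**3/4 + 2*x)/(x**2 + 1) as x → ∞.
7*x/4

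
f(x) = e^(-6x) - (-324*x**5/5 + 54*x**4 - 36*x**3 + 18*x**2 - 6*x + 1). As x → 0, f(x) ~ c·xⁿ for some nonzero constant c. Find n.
6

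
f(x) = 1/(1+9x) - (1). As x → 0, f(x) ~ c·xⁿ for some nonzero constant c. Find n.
1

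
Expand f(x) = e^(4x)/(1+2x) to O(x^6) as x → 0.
1 + 2*x + 4*x**2 + 8*x**3/3 + 16*x**4/3 - 32*x**5/15 + O(x**6)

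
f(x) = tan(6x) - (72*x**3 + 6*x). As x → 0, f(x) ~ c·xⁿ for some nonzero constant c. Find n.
5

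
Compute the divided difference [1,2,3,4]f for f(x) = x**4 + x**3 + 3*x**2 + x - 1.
11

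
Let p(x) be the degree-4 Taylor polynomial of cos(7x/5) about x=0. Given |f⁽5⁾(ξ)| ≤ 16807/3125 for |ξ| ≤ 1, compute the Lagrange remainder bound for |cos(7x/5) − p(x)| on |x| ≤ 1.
16807/375000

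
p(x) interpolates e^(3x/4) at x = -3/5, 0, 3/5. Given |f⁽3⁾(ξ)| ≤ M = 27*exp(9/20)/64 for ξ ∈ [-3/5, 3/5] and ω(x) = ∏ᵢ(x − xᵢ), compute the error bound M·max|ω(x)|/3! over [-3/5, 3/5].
27*sqrt(3)*exp(9/20)/8000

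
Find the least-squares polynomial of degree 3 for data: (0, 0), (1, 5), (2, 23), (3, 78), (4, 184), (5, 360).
5/21 + (37/18)x + (-97/84)x² + (109/36)x³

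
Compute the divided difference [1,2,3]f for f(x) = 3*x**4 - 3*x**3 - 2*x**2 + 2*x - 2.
55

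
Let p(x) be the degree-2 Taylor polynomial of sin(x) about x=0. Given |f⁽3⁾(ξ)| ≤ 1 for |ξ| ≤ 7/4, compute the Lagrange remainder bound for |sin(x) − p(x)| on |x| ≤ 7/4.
343/384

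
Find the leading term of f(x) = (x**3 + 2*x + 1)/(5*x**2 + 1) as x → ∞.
x/5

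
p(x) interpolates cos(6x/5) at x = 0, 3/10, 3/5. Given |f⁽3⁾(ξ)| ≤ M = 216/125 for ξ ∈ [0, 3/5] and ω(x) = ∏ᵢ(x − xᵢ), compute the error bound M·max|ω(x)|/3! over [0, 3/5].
27*sqrt(3)/15625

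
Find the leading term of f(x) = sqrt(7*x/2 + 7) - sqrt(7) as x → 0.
sqrt(7)*x/4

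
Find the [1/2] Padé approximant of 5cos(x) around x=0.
5/(x**2/2 + 1)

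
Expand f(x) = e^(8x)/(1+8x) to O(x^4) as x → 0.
1 + 32*x**2 - 512*x**3/3 + O(x**4)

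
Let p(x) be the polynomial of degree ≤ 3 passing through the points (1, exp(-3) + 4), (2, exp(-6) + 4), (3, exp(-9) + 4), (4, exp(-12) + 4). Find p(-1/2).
(-189*exp(6) - 35 + 135*exp(3) + 105*exp(9) + 64*exp(12))*exp(-12)/16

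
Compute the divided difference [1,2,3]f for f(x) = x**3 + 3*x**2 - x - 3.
9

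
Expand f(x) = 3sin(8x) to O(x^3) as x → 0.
24*x + O(x**3)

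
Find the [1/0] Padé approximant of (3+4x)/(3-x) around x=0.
5*x/3 + 1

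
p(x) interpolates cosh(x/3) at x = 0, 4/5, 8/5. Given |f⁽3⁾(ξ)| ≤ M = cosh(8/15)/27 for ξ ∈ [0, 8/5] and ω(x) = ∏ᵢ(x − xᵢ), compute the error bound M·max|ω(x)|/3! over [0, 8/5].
64*sqrt(3)*cosh(8/15)/91125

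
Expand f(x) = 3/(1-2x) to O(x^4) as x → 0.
3 + 6*x + 12*x**2 + 24*x**3 + O(x**4)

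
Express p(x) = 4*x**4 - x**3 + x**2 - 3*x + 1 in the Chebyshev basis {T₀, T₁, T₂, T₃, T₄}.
(3)T₀ + (-15/4)T₁ + (5/2)T₂ + (-1/4)T₃ + (1/2)T₄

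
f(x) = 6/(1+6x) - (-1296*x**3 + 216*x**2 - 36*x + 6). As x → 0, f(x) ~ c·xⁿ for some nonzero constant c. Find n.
4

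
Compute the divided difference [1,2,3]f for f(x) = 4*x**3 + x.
24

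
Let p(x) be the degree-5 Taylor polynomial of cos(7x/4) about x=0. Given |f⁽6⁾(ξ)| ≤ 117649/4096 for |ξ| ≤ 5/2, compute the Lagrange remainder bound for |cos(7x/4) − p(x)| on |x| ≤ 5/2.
367653125/37748736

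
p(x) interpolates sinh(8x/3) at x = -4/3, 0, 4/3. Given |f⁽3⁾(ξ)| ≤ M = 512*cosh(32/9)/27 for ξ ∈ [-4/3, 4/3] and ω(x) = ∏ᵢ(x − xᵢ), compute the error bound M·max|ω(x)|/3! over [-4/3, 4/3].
32768*sqrt(3)*cosh(32/9)/19683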